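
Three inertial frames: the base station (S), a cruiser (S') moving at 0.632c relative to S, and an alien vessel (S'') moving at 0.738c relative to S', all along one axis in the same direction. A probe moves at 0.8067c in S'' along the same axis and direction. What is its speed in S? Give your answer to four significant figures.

0.9928c

First combine the probe and alien vessel (S''→S'): u₁ = (0.8067 + 0.738)/(1 + 0.8067×0.738) = 1.5447/1.5953446 = 0.96825.
Then combine with the cruiser (S'→S): u = (0.96825 + 0.632)/(1 + 0.96825×0.632) = 1.60025/1.611934 = 0.99275.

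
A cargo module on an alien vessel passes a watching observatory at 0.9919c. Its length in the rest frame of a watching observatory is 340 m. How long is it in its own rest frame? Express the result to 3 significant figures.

2680 m

γ = 1/√(1 − β²) = 1/√(1 − 0.98386561) = 1/√0.01613439 = 1/0.127021 = 7.8727.
Proper length: L₀ = γ·L = 7.8727 × 340 = 2680 m.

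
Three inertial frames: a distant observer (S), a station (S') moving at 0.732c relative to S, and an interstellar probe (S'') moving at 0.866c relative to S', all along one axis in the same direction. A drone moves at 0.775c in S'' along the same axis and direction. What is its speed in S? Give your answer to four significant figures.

0.9972c

Compose velocities in two stages. Stage 1 (into S'): u₁ = (0.775+0.866)/(1+0.775×0.866) = 0.98196.
Stage 2 (into S): u = (0.98196+0.732)/(1+0.98196×0.732) = 0.99719, so the speed is 0.9972c.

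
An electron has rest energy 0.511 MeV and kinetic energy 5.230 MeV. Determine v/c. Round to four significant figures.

0.9960

K = (γ−1)mc², so γ = 1 + 5.230/0.511 = 11.235.
Then v/c = √(1 − γ⁻²) = √(1 − 0.00792235) = √0.99207765 = 0.9960.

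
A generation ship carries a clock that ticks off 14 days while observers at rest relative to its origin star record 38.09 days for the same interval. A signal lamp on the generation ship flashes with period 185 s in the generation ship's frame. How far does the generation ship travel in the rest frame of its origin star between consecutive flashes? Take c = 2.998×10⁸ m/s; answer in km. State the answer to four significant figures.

1.403×10^8 km

The time-dilation ratio gives γ = 38.09/14 = 2.72071.
β = √(1 − 1/γ²) = 0.93. Lab-frame period = γτ = 2.72071×185 s = 503.33 s. Distance = βc × γτ = 0.93 × 2.998×10⁸ m/s × 503.33 s = 1.4034×10^11 m = 1.403×10^8 km.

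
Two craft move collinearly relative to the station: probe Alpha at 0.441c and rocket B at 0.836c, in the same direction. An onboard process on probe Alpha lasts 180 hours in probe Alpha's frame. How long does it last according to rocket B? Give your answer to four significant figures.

230.7 hours

Speed of probe Alpha in rocket B's frame: u = (v_A − v_B)/(1 − v_A v_B/c²) = (0.441 − 0.836)/(1 − 0.441×0.836) = −0.395/0.631324 = −0.62567; |u| = 0.62567c.
γ for this relative speed: γ = 1/√(1 − 0.391463) = 1.2819.
The clock on probe Alpha records proper time, so rocket B measures Δt = γΔτ = 1.2819 × 180 = 230.7 hours.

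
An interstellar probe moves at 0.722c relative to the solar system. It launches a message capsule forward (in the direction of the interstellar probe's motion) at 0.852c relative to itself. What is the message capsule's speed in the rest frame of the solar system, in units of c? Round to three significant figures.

In units of c, u = (u' + v)/(1 + u'v) with u' = 0.852 and v = 0.722.
Numerator: 0.852 + 0.722 = 1.574. Denominator: 1 + (0.852)(0.722) = 1.615144.
u = 1.574/1.615144 = 0.97453, so the speed is 0.975c.

0.975c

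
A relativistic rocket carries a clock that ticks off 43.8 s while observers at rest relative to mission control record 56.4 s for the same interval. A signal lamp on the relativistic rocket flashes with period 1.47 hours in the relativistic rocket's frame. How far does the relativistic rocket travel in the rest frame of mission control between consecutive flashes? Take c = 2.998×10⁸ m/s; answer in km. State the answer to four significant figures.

From Δt = γΔτ: γ = 56.4/43.8 = 1.28767.
β = √(1 − 1/γ²) = 0.63. Lab-frame period = γτ = 1.28767×1.47 hours = 1.8929 hours. Distance = βc × γτ = 0.63 × 2.998×10⁸ m/s × 6814.44 s = 1.2871×10^12 m = 1.287×10^9 km.

1.287×10^9 km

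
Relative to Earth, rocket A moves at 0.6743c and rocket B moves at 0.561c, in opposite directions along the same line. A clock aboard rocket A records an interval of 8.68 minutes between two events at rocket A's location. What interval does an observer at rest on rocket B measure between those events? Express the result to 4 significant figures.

19.57 minutes

Speed of rocket A in rocket B's frame: u = (v_A + v_B)/(1 + v_A v_B/c²) = (0.6743 + 0.561)/(1 + 0.6743×0.561) = 1.2353/1.3782823 = 0.89626; |u| = 0.89626c.
γ for this relative speed: γ = 1/√(1 − 0.803282) = 2.2546.
The clock on rocket A records proper time, so rocket B measures Δt = γΔτ = 2.2546 × 8.68 = 19.57 minutes.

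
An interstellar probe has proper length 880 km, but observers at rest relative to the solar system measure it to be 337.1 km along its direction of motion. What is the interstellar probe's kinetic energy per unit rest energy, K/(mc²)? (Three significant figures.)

1.61

γ = L₀/L = 880/337.1 = 2.6105.
K/(mc²) = γ − 1 = 2.6105 − 1 = 1.61.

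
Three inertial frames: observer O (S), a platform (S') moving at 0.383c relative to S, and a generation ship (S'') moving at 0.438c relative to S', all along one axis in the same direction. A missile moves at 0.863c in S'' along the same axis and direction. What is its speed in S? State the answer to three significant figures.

Apply u = (u'+v)/(1+u'v) twice. Missile in the platform frame: (0.863+0.438)/(1+0.863·0.438) = 1.301/1.377994 = 0.94413c.
That velocity, transformed to the rest frame of observer O: (0.94413+0.383)/(1+0.94413·0.383) = 1.32713/1.36160179 = 0.97468c.

0.975c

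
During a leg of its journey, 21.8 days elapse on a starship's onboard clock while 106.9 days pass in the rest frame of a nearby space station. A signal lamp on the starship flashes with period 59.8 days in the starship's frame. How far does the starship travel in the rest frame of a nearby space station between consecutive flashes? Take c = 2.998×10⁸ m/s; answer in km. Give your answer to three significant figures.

The time-dilation ratio gives γ = 106.9/21.8 = 4.90367.
β = √(1 − 1/γ²) = 0.97899. Lab-frame period = γτ = 4.90367×59.8 days = 293.24 days. Distance = βc × γτ = 0.97899 × 2.998×10⁸ m/s × 25335936 s = 7.4361×10^15 m = 7.44×10^12 km.

7.44×10^12 km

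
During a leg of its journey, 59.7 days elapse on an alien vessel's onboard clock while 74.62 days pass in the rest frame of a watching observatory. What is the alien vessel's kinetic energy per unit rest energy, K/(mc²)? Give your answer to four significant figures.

The time-dilation ratio gives γ = 74.62/59.7 = 1.24992.
Since K = (γ−1)mc², K/(mc²) = 1.24992 − 1 = 0.2499.

0.2499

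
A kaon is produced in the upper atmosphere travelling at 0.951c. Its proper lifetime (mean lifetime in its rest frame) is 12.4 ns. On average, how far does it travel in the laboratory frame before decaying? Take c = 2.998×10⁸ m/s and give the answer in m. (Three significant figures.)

11.4 m

Lorentz factor: γ = (1 − 0.904401)^(−1/2) = 3.2342.
Lab-frame lifetime: Δt = γτ = 3.2342 × 12.4 ns = 40.104 ns.
Distance: d = vΔt = 0.951 × 2.998×10⁸ m/s × 4.0104×10^-8 s = 11.4 m.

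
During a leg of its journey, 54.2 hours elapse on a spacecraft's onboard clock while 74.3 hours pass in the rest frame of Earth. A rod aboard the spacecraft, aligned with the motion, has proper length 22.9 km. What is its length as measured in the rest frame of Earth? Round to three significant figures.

γ = Δt/Δτ = 74.3/54.2 = 1.37085.
The rod contracts by the same γ: 22.9 km / 1.37085 = 16.7 km.

16.7 km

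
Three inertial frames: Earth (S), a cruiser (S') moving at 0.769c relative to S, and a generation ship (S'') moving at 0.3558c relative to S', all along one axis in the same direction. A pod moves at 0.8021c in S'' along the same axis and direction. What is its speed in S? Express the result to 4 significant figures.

First combine the pod and generation ship (S''→S'): u₁ = (0.8021 + 0.3558)/(1 + 0.8021×0.3558) = 1.1579/1.28538718 = 0.90082.
Then combine with the cruiser (S'→S): u = (0.90082 + 0.769)/(1 + 0.90082×0.769) = 1.66982/1.69273058 = 0.98647.

0.9865c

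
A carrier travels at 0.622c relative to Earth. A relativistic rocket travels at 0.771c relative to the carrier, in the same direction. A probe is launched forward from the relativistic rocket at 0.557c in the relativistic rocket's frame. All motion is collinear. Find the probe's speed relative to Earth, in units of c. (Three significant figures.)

0.983c

First combine the probe and relativistic rocket (S''→S'): u₁ = (0.557 + 0.771)/(1 + 0.557×0.771) = 1.328/1.429447 = 0.92903.
Then combine with the carrier (S'→S): u = (0.92903 + 0.622)/(1 + 0.92903×0.622) = 1.55103/1.57785666 = 0.983.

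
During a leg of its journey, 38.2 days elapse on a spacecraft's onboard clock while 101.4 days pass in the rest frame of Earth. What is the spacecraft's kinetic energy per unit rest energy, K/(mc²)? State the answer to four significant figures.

The time-dilation ratio gives γ = 101.4/38.2 = 2.65445.
K/(mc²) = γ − 1 = 2.65445 − 1 = 1.654.

1.654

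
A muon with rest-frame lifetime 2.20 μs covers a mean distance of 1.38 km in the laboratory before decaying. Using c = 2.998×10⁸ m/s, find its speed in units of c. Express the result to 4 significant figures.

d = βγcτ ⇒ βγ = d/(cτ) = 1380 m / (659.56 m) = 2.0923.
β = (βγ)/√(1+(βγ)²) = 2.0923/√5.37772 = 0.9022.

0.9022c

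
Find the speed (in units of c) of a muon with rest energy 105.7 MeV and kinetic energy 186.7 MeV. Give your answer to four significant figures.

K = (γ−1)mc², so γ = 1 + 186.7/105.7 = 2.7663.
Then v/c = √(1 − γ⁻²) = √(1 − 0.130678) = √0.869322 = 0.9324.

0.9324c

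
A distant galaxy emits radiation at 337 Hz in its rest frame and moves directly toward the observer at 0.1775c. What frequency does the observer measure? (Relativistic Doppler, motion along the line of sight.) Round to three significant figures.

Relativistic Doppler (source moving toward): f_obs = f_src · √((1+β)/(1−β)).
With β = 0.1775: factor = √(1.1775/0.8225) = 1.1965.
f_obs = 337 × 1.1965 = 403 Hz.

403 Hz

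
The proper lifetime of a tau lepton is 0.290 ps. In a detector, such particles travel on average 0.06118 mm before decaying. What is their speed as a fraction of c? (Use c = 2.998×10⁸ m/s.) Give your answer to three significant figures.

0.575c

Let x = d/(cτ) = 6.118×10^-5 m / (2.998×10⁸ m/s × 2.900×10^-13 s) = 0.70369. Since d = βγcτ, x = βγ = β/√(1−β²).
Solving: β² = x²/(1+x²) = 0.49518/1.49518 = 0.331184, so β = 0.575.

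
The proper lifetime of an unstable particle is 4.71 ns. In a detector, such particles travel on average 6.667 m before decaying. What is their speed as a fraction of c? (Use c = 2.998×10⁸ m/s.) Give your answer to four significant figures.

0.9783c

Lab distance = (lab lifetime)·v = γτ·βc, so βγ = d/(cτ) = 6.667/(2.998×10⁸ × 4.710×10^-9) = 4.7215.
With βγ = 4.7215: γ² = 1 + (βγ)² = 23.2926, and β = (βγ)/γ = 4.7215/4.82624 = 0.9783.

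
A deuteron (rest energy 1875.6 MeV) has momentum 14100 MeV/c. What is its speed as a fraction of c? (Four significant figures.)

0.9913c

pc/(mc²) = 14100/1875.6 = 7.5176 = βγ = β/√(1−β²).
So β² = x²/(1 + x²) with x = 7.5176: x² = 56.5143, β² = 56.5143/57.5143 = 0.982613, β = 0.9913.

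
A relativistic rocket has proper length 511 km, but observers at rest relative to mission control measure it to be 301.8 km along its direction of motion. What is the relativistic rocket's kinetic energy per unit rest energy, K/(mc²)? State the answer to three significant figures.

0.693

γ = L₀/L = 511/301.8 = 1.69317.
K/(mc²) = γ − 1 = 1.69317 − 1 = 0.693.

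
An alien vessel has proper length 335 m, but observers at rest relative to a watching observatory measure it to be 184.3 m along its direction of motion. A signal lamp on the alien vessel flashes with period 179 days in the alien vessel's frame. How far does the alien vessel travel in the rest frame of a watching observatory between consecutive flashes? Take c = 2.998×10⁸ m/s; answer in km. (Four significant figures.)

Length contraction gives γ = L₀/L = 335/184.3 = 1.81769.
β = √(1 − 1/γ²) = 0.83507. Lab-frame period = γτ = 1.81769×179 days = 325.37 days. Distance = βc × γτ = 0.83507 × 2.998×10⁸ m/s × 28111968 s = 7.0379×10^15 m = 7.038×10^12 km.

7.038×10^12 km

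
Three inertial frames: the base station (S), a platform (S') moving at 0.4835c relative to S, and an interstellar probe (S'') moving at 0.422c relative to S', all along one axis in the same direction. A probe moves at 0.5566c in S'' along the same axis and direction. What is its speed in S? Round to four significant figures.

0.9225c

Compose velocities in two stages. Stage 1 (into S'): u₁ = (0.5566+0.422)/(1+0.5566×0.422) = 0.79246.
Stage 2 (into S): u = (0.79246+0.4835)/(1+0.79246×0.4835) = 0.9225, so the speed is 0.9225c.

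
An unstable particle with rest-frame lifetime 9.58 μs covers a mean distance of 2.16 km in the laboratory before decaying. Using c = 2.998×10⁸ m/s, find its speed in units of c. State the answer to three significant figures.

0.601c

Let x = d/(cτ) = 2160 m / (2.998×10⁸ m/s × 9.580×10^-6 s) = 0.75207. Since d = βγcτ, x = βγ = β/√(1−β²).
Solving: β² = x²/(1+x²) = 0.565609/1.565609 = 0.361271, so β = 0.601.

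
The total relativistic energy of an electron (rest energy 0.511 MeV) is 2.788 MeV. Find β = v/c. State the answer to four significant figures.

0.9831

γ = E/(mc²) = 2.788/0.511 = 5.456.
β = √(1 − 1/γ²) = √(1 − 0.0335932) = √0.9664068 = 0.9831.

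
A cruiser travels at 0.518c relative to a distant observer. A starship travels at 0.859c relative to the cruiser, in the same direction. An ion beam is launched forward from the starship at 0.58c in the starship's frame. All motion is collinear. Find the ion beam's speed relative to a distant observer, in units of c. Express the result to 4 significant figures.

First combine the ion beam and starship (S''→S'): u₁ = (0.58 + 0.859)/(1 + 0.58×0.859) = 1.439/1.49822 = 0.96047.
Then combine with the cruiser (S'→S): u = (0.96047 + 0.518)/(1 + 0.96047×0.518) = 1.47847/1.49752346 = 0.98728.

0.9873c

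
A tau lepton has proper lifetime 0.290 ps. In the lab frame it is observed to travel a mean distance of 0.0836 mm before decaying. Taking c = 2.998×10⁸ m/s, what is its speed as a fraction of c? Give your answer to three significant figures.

Let x = d/(cτ) = 8.360×10^-5 m / (2.998×10⁸ m/s × 2.900×10^-13 s) = 0.96156. Since d = βγcτ, x = βγ = β/√(1−β²).
Solving: β² = x²/(1+x²) = 0.924598/1.924598 = 0.480411, so β = 0.693.

0.693c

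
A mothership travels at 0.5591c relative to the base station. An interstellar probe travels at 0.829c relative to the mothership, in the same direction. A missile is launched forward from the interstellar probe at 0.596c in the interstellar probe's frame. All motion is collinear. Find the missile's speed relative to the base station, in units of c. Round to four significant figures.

First combine the missile and interstellar probe (S''→S'): u₁ = (0.596 + 0.829)/(1 + 0.596×0.829) = 1.425/1.494084 = 0.95376.
Then combine with the mothership (S'→S): u = (0.95376 + 0.5591)/(1 + 0.95376×0.5591) = 1.51286/1.533247216 = 0.9867.

0.9867c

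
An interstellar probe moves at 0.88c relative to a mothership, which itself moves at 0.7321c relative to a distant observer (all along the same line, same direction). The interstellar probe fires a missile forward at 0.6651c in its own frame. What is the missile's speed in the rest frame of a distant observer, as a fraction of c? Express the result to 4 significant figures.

First combine the missile and interstellar probe (S''→S'): u₁ = (0.6651 + 0.88)/(1 + 0.6651×0.88) = 1.5451/1.585288 = 0.97465.
Then combine with the mothership (S'→S): u = (0.97465 + 0.7321)/(1 + 0.97465×0.7321) = 1.70675/1.713541265 = 0.99604.

0.9960c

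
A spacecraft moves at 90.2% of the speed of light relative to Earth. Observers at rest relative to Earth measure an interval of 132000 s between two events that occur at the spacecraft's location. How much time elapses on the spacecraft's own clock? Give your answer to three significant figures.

With β = 0.902, γ = 1/√(1 − 0.902²) = 1/√0.186396 = 2.3162.
The spacecraft's clock runs slow as seen from Earth, so Δτ = Δt/γ = 132000/2.3162 = 57000 s.

57000 s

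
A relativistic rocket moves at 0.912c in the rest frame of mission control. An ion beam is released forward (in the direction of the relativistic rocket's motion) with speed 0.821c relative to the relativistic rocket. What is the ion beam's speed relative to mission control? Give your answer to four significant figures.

0.9910c

Relativistic velocity addition: u = (u' + v)/(1 + u'v/c²), with u' = 0.821c and v = 0.912c.
Numerator: 0.821 + 0.912 = 1.733. Denominator: 1 + (0.821)(0.912) = 1.748752.
u = 1.733/1.748752 = 0.99099, so the speed is 0.9910c.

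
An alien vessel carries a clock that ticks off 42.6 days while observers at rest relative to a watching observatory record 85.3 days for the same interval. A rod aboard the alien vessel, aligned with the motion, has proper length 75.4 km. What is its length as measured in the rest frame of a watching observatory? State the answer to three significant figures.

37.7 km

The time-dilation ratio gives γ = 85.3/42.6 = 2.00235.
L = L₀/γ = 75.4/2.00235 = 37.7 km.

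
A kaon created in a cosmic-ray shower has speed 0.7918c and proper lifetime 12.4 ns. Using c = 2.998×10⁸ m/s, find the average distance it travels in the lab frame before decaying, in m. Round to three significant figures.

With β = 0.7918, γ = 1/√(1 − 0.7918²) = 1/√0.37305276 = 1.6372.
Lab-frame lifetime: Δt = γτ = 1.6372 × 12.4 ns = 20.301 ns.
Distance: d = vΔt = 0.7918 × 2.998×10⁸ m/s × 2.0301×10^-8 s = 4.82 m.

4.82 m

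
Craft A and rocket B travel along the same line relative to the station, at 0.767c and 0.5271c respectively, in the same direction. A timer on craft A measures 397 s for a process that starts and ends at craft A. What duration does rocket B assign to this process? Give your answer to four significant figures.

Transform craft A's velocity into rocket B's frame: (0.767 − 0.5271)/(1 − 0.767·0.5271) = 0.2399/0.5957143, so the relative speed is 0.40271c.
γ for this relative speed: γ = 1/√(1 − 0.162175) = 1.0925.
Craft A's interval is proper; time dilation gives Δt_B = γΔτ = 1.0925 × 397 s = 433.7 s.

433.7 s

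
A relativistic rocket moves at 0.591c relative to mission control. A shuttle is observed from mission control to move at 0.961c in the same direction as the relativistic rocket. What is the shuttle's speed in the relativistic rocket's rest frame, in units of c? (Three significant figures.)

0.856c

Transform to the relativistic rocket's frame: u' = (u − v)/(1 − uv/c²).
u' = (0.961 − 0.591)/(1 − 0.961×0.591) = 0.37/0.432049 = 0.85638.
Speed in the relativistic rocket's frame: 0.856c (in the same direction).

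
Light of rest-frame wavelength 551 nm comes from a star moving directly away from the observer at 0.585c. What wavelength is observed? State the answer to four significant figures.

Relativistic Doppler for wavelength: λ_obs = λ_src · √((1+β)/(1−β)).
With β = 0.585: factor = √(1.585/0.415) = 1.9543.
λ_obs = 551 × 1.9543 = 1077 nm.

1077 nm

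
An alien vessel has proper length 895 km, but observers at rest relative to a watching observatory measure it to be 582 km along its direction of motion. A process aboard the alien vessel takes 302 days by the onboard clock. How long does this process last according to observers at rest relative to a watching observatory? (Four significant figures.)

From L = L₀/γ: γ = 895/582 = 1.5378.
The same γ dilates the second interval: 1.5378 × 302 days = 464.4 days.

464.4 days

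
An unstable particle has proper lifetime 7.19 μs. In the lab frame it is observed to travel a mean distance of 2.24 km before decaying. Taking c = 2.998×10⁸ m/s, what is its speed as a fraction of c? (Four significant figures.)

0.7206c

d = βγcτ ⇒ βγ = d/(cτ) = 2240 m / (2155.562 m) = 1.0392.
β = (βγ)/√(1+(βγ)²) = 1.0392/√2.07994 = 0.7206.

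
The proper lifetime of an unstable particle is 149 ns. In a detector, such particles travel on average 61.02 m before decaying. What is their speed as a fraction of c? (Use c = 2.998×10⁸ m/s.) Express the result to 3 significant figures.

Lab distance = (lab lifetime)·v = γτ·βc, so βγ = d/(cτ) = 61.02/(2.998×10⁸ × 1.490×10^-7) = 1.366.
With βγ = 1.366: γ² = 1 + (βγ)² = 2.86596, and β = (βγ)/γ = 1.366/1.69291 = 0.807.

0.807c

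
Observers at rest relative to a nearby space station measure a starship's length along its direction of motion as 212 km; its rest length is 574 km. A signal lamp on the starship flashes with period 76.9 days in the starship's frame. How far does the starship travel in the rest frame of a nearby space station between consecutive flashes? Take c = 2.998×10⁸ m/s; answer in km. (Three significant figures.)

5.01×10^12 km

Length contraction gives γ = L₀/L = 574/212 = 2.70755.
β = √(1 − 1/γ²) = 0.9293. Lab-frame period = γτ = 2.70755×76.9 days = 208.21 days. Distance = βc × γτ = 0.9293 × 2.998×10⁸ m/s × 17989344 s = 5.0119×10^15 m = 5.01×10^12 km.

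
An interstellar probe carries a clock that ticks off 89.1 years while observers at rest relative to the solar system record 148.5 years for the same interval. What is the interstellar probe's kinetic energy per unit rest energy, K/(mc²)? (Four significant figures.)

γ = Δt/Δτ = 148.5/89.1 = 1.66667.
Since K = (γ−1)mc², K/(mc²) = 1.66667 − 1 = 0.6667.

0.6667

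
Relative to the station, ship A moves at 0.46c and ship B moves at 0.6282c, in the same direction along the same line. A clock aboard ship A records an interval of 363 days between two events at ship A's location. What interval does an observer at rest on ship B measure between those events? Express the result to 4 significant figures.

The velocity of ship A relative to ship B is (0.46 − 0.6282)c / (1 − 0.46×0.6282) = −0.23656c; relative speed 0.23656c.
γ for this relative speed: γ = 1/√(1 − 0.0559606) = 1.0292.
The clock on ship A records proper time, so ship B measures Δt = γΔτ = 1.0292 × 363 = 373.6 days.

373.6 days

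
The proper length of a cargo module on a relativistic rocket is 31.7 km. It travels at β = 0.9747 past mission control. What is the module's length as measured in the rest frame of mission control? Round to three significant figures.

7.09 km

γ = 1/√(1 − β²) = 1/√(1 − 0.95004009) = 1/√0.04995991 = 1/0.223517 = 4.4739.
Along the direction of motion the measured length is L₀/γ = 31.7/4.4739 = 7.09 km.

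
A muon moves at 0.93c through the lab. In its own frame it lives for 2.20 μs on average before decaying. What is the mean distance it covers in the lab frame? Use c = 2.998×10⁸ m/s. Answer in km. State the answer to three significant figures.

1.67 km

With β = 0.93, γ = 1/√(1 − 0.93²) = 1/√0.1351 = 2.7206.
Lab-frame lifetime: Δt = γτ = 2.7206 × 2.20 μs = 5.9853 μs.
Distance: d = vΔt = 0.93 × 2.998×10⁸ m/s × 5.9853×10^-6 s = 1670 m = 1.67 km.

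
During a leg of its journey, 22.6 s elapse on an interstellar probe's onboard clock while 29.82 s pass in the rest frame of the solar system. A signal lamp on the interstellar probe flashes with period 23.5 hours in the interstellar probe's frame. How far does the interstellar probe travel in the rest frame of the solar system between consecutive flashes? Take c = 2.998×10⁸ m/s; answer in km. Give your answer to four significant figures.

From Δt = γΔτ: γ = 29.82/22.6 = 1.31947.
β = √(1 − 1/γ²) = 0.65239. Lab-frame period = γτ = 1.31947×23.5 hours = 31.008 hours. Distance = βc × γτ = 0.65239 × 2.998×10⁸ m/s × 111628.8 s = 2.1833×10^13 m = 2.183×10^10 km.

2.183×10^10 km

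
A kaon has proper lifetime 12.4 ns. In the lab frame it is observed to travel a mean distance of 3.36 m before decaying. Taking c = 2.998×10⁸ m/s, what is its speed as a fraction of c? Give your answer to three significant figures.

Let x = d/(cτ) = 3.360 m / (2.998×10⁸ m/s × 1.240×10^-8 s) = 0.90383. Since d = βγcτ, x = βγ = β/√(1−β²).
Solving: β² = x²/(1+x²) = 0.816909/1.816909 = 0.449615, so β = 0.671.

0.671c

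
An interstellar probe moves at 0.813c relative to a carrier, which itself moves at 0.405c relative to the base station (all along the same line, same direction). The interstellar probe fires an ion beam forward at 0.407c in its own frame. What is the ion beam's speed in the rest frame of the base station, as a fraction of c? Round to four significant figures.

First combine the ion beam and interstellar probe (S''→S'): u₁ = (0.407 + 0.813)/(1 + 0.407×0.813) = 1.22/1.330891 = 0.91668.
Then combine with the carrier (S'→S): u = (0.91668 + 0.405)/(1 + 0.91668×0.405) = 1.32168/1.3712554 = 0.96385.

0.9638c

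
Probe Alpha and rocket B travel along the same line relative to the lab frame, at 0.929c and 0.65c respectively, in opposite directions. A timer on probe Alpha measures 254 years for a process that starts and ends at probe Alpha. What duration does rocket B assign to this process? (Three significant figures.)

1450 years

Speed of probe Alpha in rocket B's frame: u = (v_A + v_B)/(1 + v_A v_B/c²) = (0.929 + 0.65)/(1 + 0.929×0.65) = 1.579/1.60385 = 0.98451; |u| = 0.98451c.
At |u| = 0.98451c, γ = (1 − 0.96926)^(−1/2) = 5.7036.
Probe Alpha's interval is proper; time dilation gives Δt_B = γΔτ = 5.7036 × 254 years = 1450 years.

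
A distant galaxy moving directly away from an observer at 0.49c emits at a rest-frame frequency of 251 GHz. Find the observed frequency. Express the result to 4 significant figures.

Relativistic Doppler (source moving away): f_obs = f_src · √((1−β)/(1+β)).
With β = 0.49: factor = √(0.51/1.49) = 0.58505.
f_obs = 251 × 0.58505 = 146.8 GHz.

146.8 GHz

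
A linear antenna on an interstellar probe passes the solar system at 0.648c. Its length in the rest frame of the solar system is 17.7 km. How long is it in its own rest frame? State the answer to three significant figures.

23.2 km

γ = 1/√(1 − β²) = 1/√(1 − 0.419904) = 1/√0.580096 = 1/0.76164 = 1.313.
Proper length: L₀ = γ·L = 1.313 × 17.7 = 23.2 km.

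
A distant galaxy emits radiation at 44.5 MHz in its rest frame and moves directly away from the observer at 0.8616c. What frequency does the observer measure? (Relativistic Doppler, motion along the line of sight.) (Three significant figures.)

12.1 MHz

Relativistic Doppler (source moving away): f_obs = f_src · √((1−β)/(1+β)).
With β = 0.8616: factor = √(0.1384/1.8616) = 0.27266.
f_obs = 44.5 × 0.27266 = 12.1 MHz.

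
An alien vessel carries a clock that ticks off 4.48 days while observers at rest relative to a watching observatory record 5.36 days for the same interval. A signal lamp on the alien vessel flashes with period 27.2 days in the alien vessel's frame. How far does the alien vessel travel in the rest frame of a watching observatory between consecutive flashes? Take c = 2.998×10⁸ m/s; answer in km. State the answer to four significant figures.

4.628×10^11 km

γ = Δt/Δτ = 5.36/4.48 = 1.19643.
β = √(1 − 1/γ²) = 0.549. Lab-frame period = γτ = 1.19643×27.2 days = 32.543 days. Distance = βc × γτ = 0.549 × 2.998×10⁸ m/s × 2811715.2 s = 4.6278×10^14 m = 4.628×10^11 km.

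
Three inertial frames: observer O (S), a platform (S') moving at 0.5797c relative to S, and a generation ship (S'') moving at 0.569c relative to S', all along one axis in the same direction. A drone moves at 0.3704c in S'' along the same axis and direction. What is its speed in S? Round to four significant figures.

0.9350c

First combine the drone and generation ship (S''→S'): u₁ = (0.3704 + 0.569)/(1 + 0.3704×0.569) = 0.9394/1.2107576 = 0.77588.
Then combine with the platform (S'→S): u = (0.77588 + 0.5797)/(1 + 0.77588×0.5797) = 1.35558/1.449777636 = 0.93503.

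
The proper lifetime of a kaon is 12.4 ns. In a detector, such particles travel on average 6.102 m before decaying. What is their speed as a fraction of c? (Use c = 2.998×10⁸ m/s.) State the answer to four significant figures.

d = βγcτ ⇒ βγ = d/(cτ) = 6.102 m / (3.71752 m) = 1.6414.
β = (βγ)/√(1+(βγ)²) = 1.6414/√3.69419 = 0.8540.

0.8540c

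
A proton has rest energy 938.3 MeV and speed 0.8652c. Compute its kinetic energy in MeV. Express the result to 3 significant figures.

γ = 1/√(1 − β²) = 1/√(1 − 0.74857104) = 1/√0.25142896 = 1/0.501427 = 1.99431.
Kinetic energy: K = (γ − 1)mc² = (1.99431 − 1) × 938.3 MeV = 0.99431 × 938.3 = 933 MeV.

933 MeV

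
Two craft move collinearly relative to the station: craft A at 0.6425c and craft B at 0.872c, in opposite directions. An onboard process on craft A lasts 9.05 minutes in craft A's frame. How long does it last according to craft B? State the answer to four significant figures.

37.64 minutes

Transform craft A's velocity into craft B's frame: (0.6425 + 0.872)/(1 + 0.6425·0.872) = 1.5145/1.56026, so the relative speed is 0.97067c.
γ for this relative speed: γ = 1/√(1 − 0.9422) = 4.1595.
The clock on craft A records proper time, so craft B measures Δt = γΔτ = 4.1595 × 9.05 = 37.64 minutes.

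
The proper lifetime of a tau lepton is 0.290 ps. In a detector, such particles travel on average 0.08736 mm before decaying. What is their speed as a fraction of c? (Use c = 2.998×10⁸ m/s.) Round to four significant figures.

d = βγcτ ⇒ βγ = d/(cτ) = 8.736×10^-5 m / (8.6942×10^-5 m) = 1.0048.
β = (βγ)/√(1+(βγ)²) = 1.0048/√2.00962 = 0.7088.

0.7088c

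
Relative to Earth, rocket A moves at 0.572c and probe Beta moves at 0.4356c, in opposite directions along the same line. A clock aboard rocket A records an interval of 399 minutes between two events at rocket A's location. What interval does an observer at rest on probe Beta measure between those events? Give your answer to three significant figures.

Speed of rocket A in probe Beta's frame: u = (v_A + v_B)/(1 + v_A v_B/c²) = (0.572 + 0.4356)/(1 + 0.572×0.4356) = 1.0076/1.2491632 = 0.80662; |u| = 0.80662c.
At |u| = 0.80662c, γ = (1 − 0.650636)^(−1/2) = 1.6918.
The clock on rocket A records proper time, so probe Beta measures Δt = γΔτ = 1.6918 × 399 = 675 minutes.

675 minutes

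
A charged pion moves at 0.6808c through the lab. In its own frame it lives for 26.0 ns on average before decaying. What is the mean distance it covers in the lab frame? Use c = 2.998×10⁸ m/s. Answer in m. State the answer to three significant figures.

7.24 m

γ = 1/√(1 − β²) = 1/√(1 − 0.46348864) = 1/√0.53651136 = 1/0.732469 = 1.3652.
Lab-frame lifetime: Δt = γτ = 1.3652 × 26.0 ns = 35.495 ns.
Distance: d = vΔt = 0.6808 × 2.998×10⁸ m/s × 3.5495×10^-8 s = 7.24 m.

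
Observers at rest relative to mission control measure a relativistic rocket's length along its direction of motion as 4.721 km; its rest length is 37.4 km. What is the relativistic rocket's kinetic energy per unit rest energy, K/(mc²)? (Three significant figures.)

γ = L₀/L = 37.4/4.721 = 7.92205.
Since K = (γ−1)mc², K/(mc²) = 7.92205 − 1 = 6.92.

6.92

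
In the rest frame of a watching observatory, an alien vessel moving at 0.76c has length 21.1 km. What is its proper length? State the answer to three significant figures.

With β = 0.76, γ = 1/√(1 − 0.76²) = 1/√0.4224 = 1.5386.
Proper length: L₀ = γ·L = 1.5386 × 21.1 = 32.5 km.

32.5 km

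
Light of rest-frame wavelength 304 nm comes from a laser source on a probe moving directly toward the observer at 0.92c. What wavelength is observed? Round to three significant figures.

Relativistic Doppler for wavelength: λ_obs = λ_src · √((1−β)/(1+β)).
With β = 0.92: factor = √(0.08/1.92) = 0.20412.
λ_obs = 304 × 0.20412 = 62.1 nm.

62.1 nm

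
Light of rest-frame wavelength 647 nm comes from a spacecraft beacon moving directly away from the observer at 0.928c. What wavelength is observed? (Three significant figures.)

3350 nm

Relativistic Doppler for wavelength: λ_obs = λ_src · √((1+β)/(1−β)).
With β = 0.928: factor = √(1.928/0.072) = 5.1747.
λ_obs = 647 × 5.1747 = 3350 nm.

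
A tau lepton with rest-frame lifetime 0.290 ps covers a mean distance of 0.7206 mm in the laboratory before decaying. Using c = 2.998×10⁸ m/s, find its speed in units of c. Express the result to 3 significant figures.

0.993c

Lab distance = (lab lifetime)·v = γτ·βc, so βγ = d/(cτ) = 7.206×10^-4/(2.998×10⁸ × 2.900×10^-13) = 8.2883.
With βγ = 8.2883: γ² = 1 + (βγ)² = 69.6959, and β = (βγ)/γ = 8.2883/8.34841 = 0.993.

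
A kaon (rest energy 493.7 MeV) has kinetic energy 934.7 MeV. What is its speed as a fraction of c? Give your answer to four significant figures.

0.9384c

γ = 1 + K/(mc²) = 1 + 934.7/493.7 = 2.8933.
β = √(1 − 1/γ²) = √(1 − 0.119457) = √0.880543 = 0.9384.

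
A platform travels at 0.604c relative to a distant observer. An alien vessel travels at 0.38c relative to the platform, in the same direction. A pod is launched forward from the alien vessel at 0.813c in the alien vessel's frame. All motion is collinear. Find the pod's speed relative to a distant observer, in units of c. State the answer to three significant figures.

0.977c

Apply u = (u'+v)/(1+u'v) twice. Pod in the platform frame: (0.813+0.38)/(1+0.813·0.38) = 1.193/1.30894 = 0.91142c.
That velocity, transformed to the rest frame of a distant observer: (0.91142+0.604)/(1+0.91142·0.604) = 1.51542/1.55049768 = 0.97738c.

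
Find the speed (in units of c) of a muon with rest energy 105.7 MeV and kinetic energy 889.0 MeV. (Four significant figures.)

0.9943c

K = (γ−1)mc², so γ = 1 + 889.0/105.7 = 9.4106.
Then v/c = √(1 − γ⁻²) = √(1 − 0.0112919) = √0.9887081 = 0.9943.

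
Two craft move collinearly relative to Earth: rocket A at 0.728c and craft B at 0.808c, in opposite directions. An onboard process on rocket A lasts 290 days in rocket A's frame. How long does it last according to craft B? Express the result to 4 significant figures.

Transform rocket A's velocity into craft B's frame: (0.728 + 0.808)/(1 + 0.728·0.808) = 1.536/1.588224, so the relative speed is 0.96712c.
γ for this relative speed: γ = 1/√(1 − 0.935321) = 3.932.
The clock on rocket A records proper time, so craft B measures Δt = γΔτ = 3.932 × 290 = 1140 days.

1140 days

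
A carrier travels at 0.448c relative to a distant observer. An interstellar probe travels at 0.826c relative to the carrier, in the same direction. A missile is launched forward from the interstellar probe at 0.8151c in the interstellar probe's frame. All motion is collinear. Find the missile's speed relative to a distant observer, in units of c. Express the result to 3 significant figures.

Apply u = (u'+v)/(1+u'v) twice. Missile in the carrier frame: (0.8151+0.826)/(1+0.8151·0.826) = 1.6411/1.6732726 = 0.98077c.
That velocity, transformed to the rest frame of a distant observer: (0.98077+0.448)/(1+0.98077·0.448) = 1.42877/1.43938496 = 0.99263c.

0.993c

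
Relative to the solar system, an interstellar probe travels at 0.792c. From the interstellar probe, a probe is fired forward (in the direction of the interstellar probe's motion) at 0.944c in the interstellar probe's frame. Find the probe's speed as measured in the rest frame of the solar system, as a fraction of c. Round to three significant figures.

Relativistic velocity addition: u = (u' + v)/(1 + u'v/c²), with u' = 0.944c and v = 0.792c.
Numerator: 0.944 + 0.792 = 1.736. Denominator: 1 + (0.944)(0.792) = 1.747648.
u = 1.736/1.747648 = 0.99334, so the speed is 0.993c.

0.993c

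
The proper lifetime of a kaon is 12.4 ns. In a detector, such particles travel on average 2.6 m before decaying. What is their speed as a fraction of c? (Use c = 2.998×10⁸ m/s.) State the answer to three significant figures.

0.573c

Lab distance = (lab lifetime)·v = γτ·βc, so βγ = d/(cτ) = 2.600/(2.998×10⁸ × 1.240×10^-8) = 0.69939.
With βγ = 0.69939: γ² = 1 + (βγ)² = 1.489146, and β = (βγ)/γ = 0.69939/1.22031 = 0.573.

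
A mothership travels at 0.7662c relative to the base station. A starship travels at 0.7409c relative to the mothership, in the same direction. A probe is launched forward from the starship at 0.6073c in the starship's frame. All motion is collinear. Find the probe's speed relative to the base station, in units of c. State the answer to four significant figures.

First combine the probe and starship (S''→S'): u₁ = (0.6073 + 0.7409)/(1 + 0.6073×0.7409) = 1.3482/1.44994857 = 0.92983.
Then combine with the mothership (S'→S): u = (0.92983 + 0.7662)/(1 + 0.92983×0.7662) = 1.69603/1.712435746 = 0.99042.

0.9904c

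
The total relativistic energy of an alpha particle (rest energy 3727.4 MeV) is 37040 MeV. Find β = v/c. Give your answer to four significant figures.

0.9949

γ = E/(mc²) = 37040/3727.4 = 9.9372.
β = √(1 − 1/γ²) = √(1 − 0.0101268) = √0.9898732 = 0.9949.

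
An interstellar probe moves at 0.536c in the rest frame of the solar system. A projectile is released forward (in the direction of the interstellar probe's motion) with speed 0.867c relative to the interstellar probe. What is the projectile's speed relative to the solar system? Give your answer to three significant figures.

0.958c

Relativistic velocity addition: u = (u' + v)/(1 + u'v/c²), with u' = 0.867c and v = 0.536c.
Numerator: 0.867 + 0.536 = 1.403. Denominator: 1 + (0.867)(0.536) = 1.464712.
u = 1.403/1.464712 = 0.95787, so the speed is 0.958c.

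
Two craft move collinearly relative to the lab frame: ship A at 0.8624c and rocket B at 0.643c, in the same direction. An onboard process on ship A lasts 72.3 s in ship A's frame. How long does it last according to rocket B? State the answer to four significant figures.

83.07 s

The velocity of ship A relative to rocket B is (0.8624 − 0.643)c / (1 − 0.8624×0.643) = 0.49251c; relative speed 0.49251c.
At |u| = 0.49251c, γ = (1 − 0.242566)^(−1/2) = 1.149.
The clock on ship A records proper time, so rocket B measures Δt = γΔτ = 1.149 × 72.3 = 83.07 s.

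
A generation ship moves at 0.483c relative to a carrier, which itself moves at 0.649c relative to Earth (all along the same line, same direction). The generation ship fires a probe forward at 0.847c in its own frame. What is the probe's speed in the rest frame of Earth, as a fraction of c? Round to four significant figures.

0.9878c

Compose velocities in two stages. Stage 1 (into S'): u₁ = (0.847+0.483)/(1+0.847×0.483) = 0.94386.
Stage 2 (into S): u = (0.94386+0.649)/(1+0.94386×0.649) = 0.98778, so the speed is 0.9878c.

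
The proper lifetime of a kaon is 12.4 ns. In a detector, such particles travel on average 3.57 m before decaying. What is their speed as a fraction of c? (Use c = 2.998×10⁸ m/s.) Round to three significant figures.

0.693c

d = βγcτ ⇒ βγ = d/(cτ) = 3.570 m / (3.71752 m) = 0.96032.
β = (βγ)/√(1+(βγ)²) = 0.96032/√1.922215 = 0.693.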